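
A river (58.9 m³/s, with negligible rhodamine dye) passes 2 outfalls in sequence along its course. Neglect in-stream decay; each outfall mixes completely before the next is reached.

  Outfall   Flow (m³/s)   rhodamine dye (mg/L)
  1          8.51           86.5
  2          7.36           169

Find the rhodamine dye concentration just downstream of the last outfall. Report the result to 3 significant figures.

26.5 mg/L

After outfall 1: Q = 58.90 + 8.510 = 67.41 m³/s; C = (58.90·0 + 8.510·86.50)/67.41 = 10.92 mg/L.
After outfall 2: Q = 67.41 + 7.360 = 74.77 m³/s; C = (67.41·10.92 + 7.360·169.0)/74.77 = 26.48 mg/L.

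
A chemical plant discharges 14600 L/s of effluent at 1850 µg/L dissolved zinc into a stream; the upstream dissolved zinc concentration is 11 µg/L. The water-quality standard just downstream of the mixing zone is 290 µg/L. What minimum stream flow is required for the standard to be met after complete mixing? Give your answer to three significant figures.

81600 L/s

Set C_mix = 290: (Q·11.00 + 14600·1850) / (Q + 14600) = 290
→ Q = 14600·(1850 − 290)/(290 − 11.00) = 81630 L/s.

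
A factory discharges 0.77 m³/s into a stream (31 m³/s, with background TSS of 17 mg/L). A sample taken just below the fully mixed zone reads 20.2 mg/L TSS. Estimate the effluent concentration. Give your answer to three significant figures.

Mass balance: 31.00·17.00 + 0.7700·Cₑ = 31.77·20.20
→ Cₑ = (31.77·20.20 − 31.00·17.00) / 0.7700 = 149.0 mg/L.

149 mg/L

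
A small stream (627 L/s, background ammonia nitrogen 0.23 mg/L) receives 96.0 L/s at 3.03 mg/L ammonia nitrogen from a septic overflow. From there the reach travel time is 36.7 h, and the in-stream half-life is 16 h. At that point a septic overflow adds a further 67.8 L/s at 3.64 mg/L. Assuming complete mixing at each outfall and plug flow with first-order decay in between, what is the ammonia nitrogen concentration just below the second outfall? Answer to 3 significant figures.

Mass balance: C = (627.0·0.2300 + 96.00·3.030) / 723.0 = 435.1/723.0 = 0.6018 mg/L; combined flow 723.0 L/s.
Half-life 16 h → k = ln 2 / 16 = 0.04332 h⁻¹ = 1.040 d⁻¹.
First-order decay: C = 0.6018·exp(−k·t) = 0.6018·0.2039 = 0.1227 mg/L.
Second outfall: C = (723.0·0.1227 + 67.80·3.640)/790.8 = 0.4243 mg/L.

0.424 mg/L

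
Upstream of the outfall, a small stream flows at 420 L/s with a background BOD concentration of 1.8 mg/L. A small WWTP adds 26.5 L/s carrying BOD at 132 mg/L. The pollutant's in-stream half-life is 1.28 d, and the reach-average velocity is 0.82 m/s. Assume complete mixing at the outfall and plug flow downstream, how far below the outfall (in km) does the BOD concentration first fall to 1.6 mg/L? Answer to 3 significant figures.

233 km

Mass balance: C = (420.0·1.800 + 26.50·132.0) / 446.5 = 4254/446.5 = 9.527 mg/L.
Half-life 1.28 d → k = ln 2 / 1.28 = 0.5415 d⁻¹.
Set 9.527·exp(−k·t) = 1.6 → t = ln(9.527/1.6)/k = 284700 s = 79.07 h.
Distance = v·t = 0.82·284700 = 233400 m = 233.4 km.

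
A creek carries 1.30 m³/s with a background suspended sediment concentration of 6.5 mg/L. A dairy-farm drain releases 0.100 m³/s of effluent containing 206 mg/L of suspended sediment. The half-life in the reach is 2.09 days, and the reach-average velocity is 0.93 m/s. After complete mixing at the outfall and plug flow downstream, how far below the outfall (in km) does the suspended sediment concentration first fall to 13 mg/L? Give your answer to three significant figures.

Mass balance: C = (1.300·6.500 + 0.1000·206.0) / 1.400 = 29.05/1.400 = 20.75 mg/L.
Half-life 2.09 d → k = ln 2 / 2.09 = 0.3316 d⁻¹.
Set 20.75·exp(−k·t) = 13 → t = ln(20.75/13)/k = 121800 s = 33.84 h.
Distance = v·t = 0.93·121800 = 113300 m = 113.3 km.

113 km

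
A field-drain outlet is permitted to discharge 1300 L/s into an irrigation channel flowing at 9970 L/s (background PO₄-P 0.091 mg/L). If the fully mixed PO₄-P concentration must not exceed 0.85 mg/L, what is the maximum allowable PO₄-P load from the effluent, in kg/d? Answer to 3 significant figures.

Mass balance at the limit: 9970·0.09100 + 1300·Cₑ = 11270·0.85 → Cₑ = 6.671 mg/L.
1300 L/s = 1.300 m³/s. Load = 1.300 m³/s × 6.671 g/m³ × 86 400 s/d = 749.3 kg/d.

749 kg/d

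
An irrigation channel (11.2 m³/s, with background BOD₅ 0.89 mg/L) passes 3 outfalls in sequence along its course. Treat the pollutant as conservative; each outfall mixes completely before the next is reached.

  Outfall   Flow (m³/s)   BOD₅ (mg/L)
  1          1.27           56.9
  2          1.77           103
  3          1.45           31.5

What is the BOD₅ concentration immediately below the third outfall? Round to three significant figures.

Below outfall 1: Q → 12.47 m³/s, C = (11.20·0.8900 + 1.270·56.90)/12.47 = 6.594 mg/L.
Below outfall 2: Q → 14.24 m³/s, C = (12.47·6.594 + 1.770·103.0)/14.24 = 18.58 mg/L.
Below outfall 3: Q → 15.69 m³/s, C = (14.24·18.58 + 1.450·31.50)/15.69 = 19.77 mg/L.

19.8 mg/L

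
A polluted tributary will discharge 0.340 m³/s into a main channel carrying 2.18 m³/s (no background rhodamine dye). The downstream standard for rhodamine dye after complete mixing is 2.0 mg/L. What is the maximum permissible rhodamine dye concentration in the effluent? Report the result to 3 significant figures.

14.8 mg/L

At the limit, (Qr·Cr + Qe·Cₑ)/(Qr + Qe) = 2.0:
Cₑ = (2.520·2.0 − 2.180·0) / 0.3400 = 14.82 mg/L.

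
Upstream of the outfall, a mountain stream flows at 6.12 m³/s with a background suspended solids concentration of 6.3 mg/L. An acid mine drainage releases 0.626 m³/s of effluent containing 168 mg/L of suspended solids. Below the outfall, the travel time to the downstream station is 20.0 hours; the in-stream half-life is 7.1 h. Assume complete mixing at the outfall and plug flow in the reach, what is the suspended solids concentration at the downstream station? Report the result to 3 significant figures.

3.02 mg/L

Conservation of mass: C = (6.120·6.300 + 0.6260·168.0) / 6.746 = 143.7/6.746 = 21.31 mg/L.
Half-life 7.1 h → k = ln 2 / 7.1 = 0.09763 h⁻¹ = 2.343 d⁻¹.
After decay, C = 21.31 × e^(−kt) = 21.31 × 0.1419 = 3.024 mg/L.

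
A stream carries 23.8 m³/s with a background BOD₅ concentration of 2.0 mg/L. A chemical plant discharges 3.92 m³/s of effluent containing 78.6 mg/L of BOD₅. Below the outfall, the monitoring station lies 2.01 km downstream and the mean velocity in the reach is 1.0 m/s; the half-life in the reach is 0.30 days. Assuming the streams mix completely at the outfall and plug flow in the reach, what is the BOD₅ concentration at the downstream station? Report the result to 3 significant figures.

12.2 mg/L

Mixed concentration C = ΣQC/ΣQ = (23.80·2.000 + 3.920·78.60) / 27.72 = 355.7/27.72 = 12.83 mg/L.
Travel time t = 2.01·1000 / 1.0 = 2010 s = 0.5583 h.
Half-life 0.30 d → k = ln 2 / 0.30 = 2.310 d⁻¹.
Decay over the reach: 12.83·exp(−kt) = 12.83·0.9477 = 12.16 mg/L.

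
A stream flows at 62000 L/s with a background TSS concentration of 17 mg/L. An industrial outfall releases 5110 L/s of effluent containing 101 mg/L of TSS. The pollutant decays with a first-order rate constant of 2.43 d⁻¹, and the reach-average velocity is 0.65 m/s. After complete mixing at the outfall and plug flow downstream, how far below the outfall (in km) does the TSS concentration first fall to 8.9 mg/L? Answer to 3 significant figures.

After mixing, C = (62000·17.00 + 5110·101.0) / 67110 = 1570000/67110 = 23.40 mg/L.
Set 23.40·exp(−k·t) = 8.9 → t = ln(23.40/8.9)/k = 34370 s = 9.546 h.
Distance = v·t = 0.65·34370 = 22340 m = 22.34 km.

22.3 km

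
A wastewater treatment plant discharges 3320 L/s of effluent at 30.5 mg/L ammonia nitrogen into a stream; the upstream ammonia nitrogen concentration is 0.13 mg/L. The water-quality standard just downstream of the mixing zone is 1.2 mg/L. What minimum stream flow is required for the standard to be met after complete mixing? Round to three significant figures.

90900 L/s

Set C_mix = 1.2: (Q·0.1300 + 3320·30.50) / (Q + 3320) = 1.2
→ Q = 3320·(30.50 − 1.2)/(1.2 − 0.1300) = 90910 L/s.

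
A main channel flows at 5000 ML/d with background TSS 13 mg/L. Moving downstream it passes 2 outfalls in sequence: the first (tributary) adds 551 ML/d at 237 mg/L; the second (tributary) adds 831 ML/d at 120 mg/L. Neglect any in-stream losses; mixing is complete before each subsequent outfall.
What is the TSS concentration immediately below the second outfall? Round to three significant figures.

46.3 mg/L

Outfall 1: combined Q = 5551 ML/d; C = (5000·13.00 + 551.0·237.0)/5551 = 35.23 mg/L.
Outfall 2: combined Q = 6382 ML/d; C = (5551·35.23 + 831.0·120.0)/6382 = 46.27 mg/L.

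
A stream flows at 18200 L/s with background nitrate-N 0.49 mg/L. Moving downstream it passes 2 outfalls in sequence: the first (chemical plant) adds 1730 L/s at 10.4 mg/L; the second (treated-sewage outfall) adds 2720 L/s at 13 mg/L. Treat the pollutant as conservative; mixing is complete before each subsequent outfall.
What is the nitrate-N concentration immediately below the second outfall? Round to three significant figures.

2.75 mg/L

Outfall 1: combined Q = 19930 L/s; C = (18200·0.4900 + 1730·10.40)/19930 = 1.350 mg/L.
Outfall 2: combined Q = 22650 L/s; C = (19930·1.350 + 2720·13.00)/22650 = 2.749 mg/L.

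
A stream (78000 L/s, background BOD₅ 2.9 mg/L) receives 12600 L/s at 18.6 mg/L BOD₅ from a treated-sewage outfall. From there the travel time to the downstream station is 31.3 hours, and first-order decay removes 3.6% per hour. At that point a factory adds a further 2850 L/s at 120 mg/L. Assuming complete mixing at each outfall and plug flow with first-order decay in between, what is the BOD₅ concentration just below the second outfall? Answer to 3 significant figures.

5.22 mg/L

Flow-weighted average: C = (78000·2.900 + 12600·18.60) / 90600 = 460600/90600 = 5.083 mg/L; combined flow 90600 L/s.
3.6%/h lost → k = −ln(1 − 0.036) = 0.03666 h⁻¹.
First-order decay: C = 5.083·exp(−k·t) = 5.083·0.3174 = 1.614 mg/L.
Second outfall: C = (90600·1.614 + 2850·120.0)/93450 = 5.224 mg/L.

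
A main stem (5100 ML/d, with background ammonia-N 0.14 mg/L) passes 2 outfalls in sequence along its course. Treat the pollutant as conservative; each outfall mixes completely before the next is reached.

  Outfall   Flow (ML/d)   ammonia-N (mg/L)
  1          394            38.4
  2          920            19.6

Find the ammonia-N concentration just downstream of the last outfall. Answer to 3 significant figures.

5.28 mg/L

Below outfall 1: Q → 5494 ML/d, C = (5100·0.1400 + 394.0·38.40)/5494 = 2.884 mg/L.
Below outfall 2: Q → 6414 ML/d, C = (5494·2.884 + 920.0·19.60)/6414 = 5.282 mg/L.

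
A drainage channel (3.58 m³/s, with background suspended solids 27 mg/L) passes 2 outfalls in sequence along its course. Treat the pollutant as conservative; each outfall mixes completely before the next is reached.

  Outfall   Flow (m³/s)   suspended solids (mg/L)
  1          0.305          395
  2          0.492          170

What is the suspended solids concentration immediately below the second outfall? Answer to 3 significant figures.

68.7 mg/L

Outfall 1: combined Q = 3.885 m³/s; C = (3.580·27.00 + 0.3050·395.0)/3.885 = 55.89 mg/L.
Outfall 2: combined Q = 4.377 m³/s; C = (3.885·55.89 + 0.4920·170.0)/4.377 = 68.72 mg/L.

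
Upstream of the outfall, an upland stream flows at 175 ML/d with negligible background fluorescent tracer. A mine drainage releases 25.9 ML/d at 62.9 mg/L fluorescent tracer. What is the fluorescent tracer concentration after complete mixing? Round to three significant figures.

After mixing, C = (175.0·0 + 25.90·62.90) / 200.9 = 1629/200.9 = 8.109 mg/L.

8.11 mg/L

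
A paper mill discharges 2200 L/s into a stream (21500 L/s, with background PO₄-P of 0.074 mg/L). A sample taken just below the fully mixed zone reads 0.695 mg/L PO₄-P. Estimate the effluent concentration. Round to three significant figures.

Mass balance: 21500·0.07400 + 2200·Cₑ = 23700·0.6950
→ Cₑ = (23700·0.6950 − 21500·0.07400) / 2200 = 6.764 mg/L.

6.76 mg/L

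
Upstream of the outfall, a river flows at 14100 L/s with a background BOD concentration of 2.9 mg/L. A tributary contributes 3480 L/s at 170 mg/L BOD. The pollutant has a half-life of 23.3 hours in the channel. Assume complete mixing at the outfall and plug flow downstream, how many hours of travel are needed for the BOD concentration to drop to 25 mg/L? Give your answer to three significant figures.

12.2 h

Conservation of mass: C = (14100·2.900 + 3480·170.0) / 17580 = 632500/17580 = 35.98 mg/L.
Half-life 23.3 h → k = ln 2 / 23.3 = 0.02975 h⁻¹ = 0.7140 d⁻¹.
35.98·exp(−k·t) = 25 → t = ln(35.98/25)/k = 44050 s = 12.24 h.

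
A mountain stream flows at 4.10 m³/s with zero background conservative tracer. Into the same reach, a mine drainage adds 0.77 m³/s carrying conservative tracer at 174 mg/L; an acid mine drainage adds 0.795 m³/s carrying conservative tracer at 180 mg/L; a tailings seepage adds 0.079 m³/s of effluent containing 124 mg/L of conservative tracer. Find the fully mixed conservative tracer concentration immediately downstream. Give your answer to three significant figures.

Mass balance: C = (4.100·0 + 0.7700·174.0 + 0.7950·180.0 + 0.07900·124.0) / 5.744 = 286.9/5.744 = 49.94 mg/L.

49.9 mg/L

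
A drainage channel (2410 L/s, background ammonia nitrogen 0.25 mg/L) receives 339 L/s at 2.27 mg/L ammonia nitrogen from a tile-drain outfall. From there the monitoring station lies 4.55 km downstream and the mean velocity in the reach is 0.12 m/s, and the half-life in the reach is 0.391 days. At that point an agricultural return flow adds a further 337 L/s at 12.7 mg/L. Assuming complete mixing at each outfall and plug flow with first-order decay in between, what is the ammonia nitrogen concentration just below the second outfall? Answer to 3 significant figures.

1.59 mg/L

Mass balance: C = (2410·0.2500 + 339.0·2.270) / 2749 = 1372/2749 = 0.4991 mg/L; combined flow 2749 L/s.
Travel time t = 4.55·1000 / 0.12 = 37920 s = 10.53 h.
Half-life 0.391 d → k = ln 2 / 0.391 = 1.773 d⁻¹.
After decay, C = 0.4991 × e^(−kt) = 0.4991 × 0.4593 = 0.2293 mg/L.
Second outfall: C = (2749·0.2293 + 337.0·12.70)/3086 = 1.591 mg/L.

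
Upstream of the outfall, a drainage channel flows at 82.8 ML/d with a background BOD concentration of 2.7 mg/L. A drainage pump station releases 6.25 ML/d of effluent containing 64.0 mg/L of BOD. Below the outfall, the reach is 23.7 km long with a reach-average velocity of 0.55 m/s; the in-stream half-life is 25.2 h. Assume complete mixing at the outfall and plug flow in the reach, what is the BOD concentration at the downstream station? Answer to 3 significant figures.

Mass balance: C = (82.80·2.700 + 6.250·64.00) / 89.05 = 623.6/89.05 = 7.002 mg/L.
Travel time t = 23.7·1000 / 0.55 = 43090 s = 11.97 h.
Half-life 25.2 h → k = ln 2 / 25.2 = 0.02751 h⁻¹ = 0.6601 d⁻¹.
Applying C = C₀e^(−kt): 7.002 × 0.7195 = 5.038 mg/L.

5.04 mg/L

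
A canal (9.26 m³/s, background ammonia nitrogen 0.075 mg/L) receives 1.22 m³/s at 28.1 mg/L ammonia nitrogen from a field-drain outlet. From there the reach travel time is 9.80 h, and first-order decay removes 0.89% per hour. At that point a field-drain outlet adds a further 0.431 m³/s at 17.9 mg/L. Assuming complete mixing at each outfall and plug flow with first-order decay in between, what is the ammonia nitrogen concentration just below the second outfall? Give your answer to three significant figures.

Mixed concentration C = ΣQC/ΣQ = (9.260·0.07500 + 1.220·28.10) / 10.48 = 34.98/10.48 = 3.337 mg/L; combined flow 10.48 m³/s.
0.89%/h lost → k = −ln(1 − 0.0089) = 0.008940 h⁻¹.
Decay over the reach: 3.337·exp(−kt) = 3.337·0.9161 = 3.057 mg/L.
At the second outfall, C = (10.48·3.057 + 0.4310·17.90) / (10.48 + 0.4310) = 3.644 mg/L.

3.64 mg/L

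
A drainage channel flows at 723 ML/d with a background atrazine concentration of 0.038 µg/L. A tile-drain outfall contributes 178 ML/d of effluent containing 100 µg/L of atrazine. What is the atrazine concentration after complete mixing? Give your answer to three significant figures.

Conservation of mass: C = (723.0·0.03800 + 178.0·100.0) / 901.0 = 17830/901.0 = 19.79 µg/L.

19.8 µg/L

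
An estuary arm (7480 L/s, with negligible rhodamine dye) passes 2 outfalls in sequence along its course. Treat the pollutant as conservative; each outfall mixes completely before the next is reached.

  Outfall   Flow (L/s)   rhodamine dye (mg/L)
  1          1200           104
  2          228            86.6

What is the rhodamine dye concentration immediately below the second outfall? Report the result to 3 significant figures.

16.2 mg/L

Below outfall 1: Q → 8680 L/s, C = (7480·0 + 1200·104.0)/8680 = 14.38 mg/L.
Below outfall 2: Q → 8908 L/s, C = (8680·14.38 + 228.0·86.60)/8908 = 16.23 mg/L.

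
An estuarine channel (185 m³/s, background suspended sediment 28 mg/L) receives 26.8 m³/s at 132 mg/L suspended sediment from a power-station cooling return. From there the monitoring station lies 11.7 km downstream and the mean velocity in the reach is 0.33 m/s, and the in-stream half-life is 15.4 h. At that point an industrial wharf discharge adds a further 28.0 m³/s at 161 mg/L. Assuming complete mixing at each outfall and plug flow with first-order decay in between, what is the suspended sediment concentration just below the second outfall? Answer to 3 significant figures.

After mixing, C = (185.0·28.00 + 26.80·132.0) / 211.8 = 8718/211.8 = 41.16 mg/L; combined flow 211.8 m³/s.
Travel time t = 11.7·1000 / 0.33 = 35450 s = 9.848 h.
Half-life 15.4 h → k = ln 2 / 15.4 = 0.04501 h⁻¹ = 1.080 d⁻¹.
Decay over the reach: 41.16·exp(−kt) = 41.16·0.6419 = 26.42 mg/L.
Second outfall: C = (211.8·26.42 + 28.00·161.0)/239.8 = 42.14 mg/L.

42.1 mg/L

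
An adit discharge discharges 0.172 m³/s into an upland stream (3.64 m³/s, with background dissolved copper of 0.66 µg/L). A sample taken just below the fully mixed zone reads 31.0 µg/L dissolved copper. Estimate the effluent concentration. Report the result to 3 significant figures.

Mass balance: 3.640·0.6600 + 0.1720·Cₑ = 3.812·31.00
→ Cₑ = (3.812·31.00 − 3.640·0.6600) / 0.1720 = 673.1 µg/L.

673 µg/L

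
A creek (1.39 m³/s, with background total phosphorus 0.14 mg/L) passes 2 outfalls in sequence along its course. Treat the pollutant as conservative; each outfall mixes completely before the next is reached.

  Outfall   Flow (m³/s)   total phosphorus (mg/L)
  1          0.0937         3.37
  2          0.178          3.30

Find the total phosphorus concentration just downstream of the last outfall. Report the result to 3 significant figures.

0.661 mg/L

After outfall 1: Q = 1.390 + 0.09370 = 1.484 m³/s; C = (1.390·0.1400 + 0.09370·3.370)/1.484 = 0.3440 mg/L.
After outfall 2: Q = 1.484 + 0.1780 = 1.662 m³/s; C = (1.484·0.3440 + 0.1780·3.300)/1.662 = 0.6606 mg/L.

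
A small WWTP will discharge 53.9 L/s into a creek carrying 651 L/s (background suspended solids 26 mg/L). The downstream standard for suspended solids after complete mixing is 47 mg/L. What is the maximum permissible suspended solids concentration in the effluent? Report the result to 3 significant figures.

At the limit, (Qr·Cr + Qe·Cₑ)/(Qr + Qe) = 47:
Cₑ = (704.9·47 − 651.0·26.00) / 53.90 = 300.6 mg/L.

301 mg/L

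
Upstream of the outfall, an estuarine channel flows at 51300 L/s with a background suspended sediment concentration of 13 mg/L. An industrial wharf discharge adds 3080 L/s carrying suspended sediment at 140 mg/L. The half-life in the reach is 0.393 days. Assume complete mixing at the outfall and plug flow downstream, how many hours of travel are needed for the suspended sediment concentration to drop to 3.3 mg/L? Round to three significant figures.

24.6 h

Mass balance: C = (51300·13.00 + 3080·140.0) / 54380 = 1098000/54380 = 20.19 mg/L.
Half-life 0.393 d → k = ln 2 / 0.393 = 1.764 d⁻¹.
20.19·exp(−k·t) = 3.3 → t = ln(20.19/3.3)/k = 88740 s = 24.65 h.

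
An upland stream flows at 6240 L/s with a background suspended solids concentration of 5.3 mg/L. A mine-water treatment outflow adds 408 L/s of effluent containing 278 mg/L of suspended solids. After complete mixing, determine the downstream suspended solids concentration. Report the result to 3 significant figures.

22.0 mg/L

Conservation of mass: C = (6240·5.300 + 408.0·278.0) / 6648 = 146500/6648 = 22.04 mg/L.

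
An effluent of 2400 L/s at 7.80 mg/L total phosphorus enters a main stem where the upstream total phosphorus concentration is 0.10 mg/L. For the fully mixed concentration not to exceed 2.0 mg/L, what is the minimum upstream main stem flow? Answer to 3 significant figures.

Set C_mix = 2.0: (Q·0.1000 + 2400·7.800) / (Q + 2400) = 2.0
→ Q = 2400·(7.800 − 2.0)/(2.0 − 0.1000) = 7326 L/s.

7330 L/s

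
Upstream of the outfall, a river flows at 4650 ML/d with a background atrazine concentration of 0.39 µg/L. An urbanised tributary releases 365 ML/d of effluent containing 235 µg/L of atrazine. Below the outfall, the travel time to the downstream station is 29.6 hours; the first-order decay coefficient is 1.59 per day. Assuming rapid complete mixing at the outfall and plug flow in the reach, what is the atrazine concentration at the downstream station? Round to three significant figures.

2.46 µg/L

Flow-weighted average: C = (4650·0.3900 + 365.0·235.0) / 5015 = 87590/5015 = 17.47 µg/L.
First-order decay: C = 17.47·exp(−k·t) = 17.47·0.1407 = 2.458 µg/L.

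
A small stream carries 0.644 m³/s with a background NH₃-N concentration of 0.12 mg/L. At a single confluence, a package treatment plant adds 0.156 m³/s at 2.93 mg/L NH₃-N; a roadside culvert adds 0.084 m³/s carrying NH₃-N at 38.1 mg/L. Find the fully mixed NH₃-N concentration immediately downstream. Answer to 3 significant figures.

4.22 mg/L

After mixing, C = (0.6440·0.1200 + 0.1560·2.930 + 0.08400·38.10) / 0.8840 = 3.735/0.8840 = 4.225 mg/L.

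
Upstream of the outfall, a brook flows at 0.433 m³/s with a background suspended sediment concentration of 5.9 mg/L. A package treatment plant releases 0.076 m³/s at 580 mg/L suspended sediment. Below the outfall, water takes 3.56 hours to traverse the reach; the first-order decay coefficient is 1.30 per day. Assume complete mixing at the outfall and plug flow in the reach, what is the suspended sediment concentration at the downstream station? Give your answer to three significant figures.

After mixing, C = (0.4330·5.900 + 0.07600·580.0) / 0.5090 = 46.63/0.5090 = 91.62 mg/L.
Decay over the reach: 91.62·exp(−kt) = 91.62·0.8246 = 75.55 mg/L.

75.6 mg/L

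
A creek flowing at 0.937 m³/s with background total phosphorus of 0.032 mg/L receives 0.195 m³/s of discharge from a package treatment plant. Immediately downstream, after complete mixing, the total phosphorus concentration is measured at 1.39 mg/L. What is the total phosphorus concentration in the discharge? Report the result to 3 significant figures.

Mass balance: 0.9370·0.03200 + 0.1950·Cₑ = 1.132·1.390
→ Cₑ = (1.132·1.390 − 0.9370·0.03200) / 0.1950 = 7.915 mg/L.

7.92 mg/L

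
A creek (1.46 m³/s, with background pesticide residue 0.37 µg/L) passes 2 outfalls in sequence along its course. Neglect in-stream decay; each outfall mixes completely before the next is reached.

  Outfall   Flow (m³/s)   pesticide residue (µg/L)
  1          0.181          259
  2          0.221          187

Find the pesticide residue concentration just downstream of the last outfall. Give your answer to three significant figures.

Outfall 1: combined Q = 1.641 m³/s; C = (1.460·0.3700 + 0.1810·259.0)/1.641 = 28.90 µg/L.
Outfall 2: combined Q = 1.862 m³/s; C = (1.641·28.90 + 0.2210·187.0)/1.862 = 47.66 µg/L.

47.7 µg/L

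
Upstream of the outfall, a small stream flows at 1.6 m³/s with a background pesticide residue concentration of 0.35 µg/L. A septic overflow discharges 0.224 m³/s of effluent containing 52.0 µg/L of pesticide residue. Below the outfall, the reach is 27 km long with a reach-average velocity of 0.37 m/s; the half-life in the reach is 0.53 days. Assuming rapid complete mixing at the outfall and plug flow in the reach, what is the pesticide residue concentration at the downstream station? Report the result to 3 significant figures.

2.22 µg/L

Mixed concentration C = ΣQC/ΣQ = (1.600·0.3500 + 0.2240·52.00) / 1.824 = 12.21/1.824 = 6.693 µg/L.
Travel time t = 27·1000 / 0.37 = 72970 s = 20.27 h.
Half-life 0.53 d → k = ln 2 / 0.53 = 1.308 d⁻¹.
After decay, C = 6.693 × e^(−kt) = 6.693 × 0.3313 = 2.218 µg/L.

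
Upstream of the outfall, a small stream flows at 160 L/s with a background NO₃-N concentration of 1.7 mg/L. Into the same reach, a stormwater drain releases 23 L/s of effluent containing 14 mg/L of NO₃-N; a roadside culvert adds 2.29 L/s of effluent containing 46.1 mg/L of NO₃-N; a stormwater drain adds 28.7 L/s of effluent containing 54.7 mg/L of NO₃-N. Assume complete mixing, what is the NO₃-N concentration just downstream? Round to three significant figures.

Conservation of mass: C = (160.0·1.700 + 23.00·14.00 + 2.290·46.10 + 28.70·54.70) / 214.0 = 2269/214.0 = 10.61 mg/L.

10.6 mg/L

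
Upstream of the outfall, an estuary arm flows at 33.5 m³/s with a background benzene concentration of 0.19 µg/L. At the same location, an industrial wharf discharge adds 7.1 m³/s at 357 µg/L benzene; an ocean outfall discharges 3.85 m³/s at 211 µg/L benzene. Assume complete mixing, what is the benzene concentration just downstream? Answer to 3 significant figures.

75.4 µg/L

After mixing, C = (33.50·0.1900 + 7.100·357.0 + 3.850·211.0) / 44.45 = 3353/44.45 = 75.44 µg/L.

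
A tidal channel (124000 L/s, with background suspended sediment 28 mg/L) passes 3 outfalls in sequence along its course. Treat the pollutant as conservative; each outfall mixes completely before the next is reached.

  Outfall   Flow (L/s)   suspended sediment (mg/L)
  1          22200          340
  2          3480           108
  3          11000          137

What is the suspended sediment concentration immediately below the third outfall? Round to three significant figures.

Below outfall 1: Q → 146200 L/s, C = (124000·28.00 + 22200·340.0)/146200 = 75.38 mg/L.
Below outfall 2: Q → 149700 L/s, C = (146200·75.38 + 3480·108.0)/149700 = 76.13 mg/L.
Below outfall 3: Q → 160700 L/s, C = (149700·76.13 + 11000·137.0)/160700 = 80.30 mg/L.

80.3 mg/L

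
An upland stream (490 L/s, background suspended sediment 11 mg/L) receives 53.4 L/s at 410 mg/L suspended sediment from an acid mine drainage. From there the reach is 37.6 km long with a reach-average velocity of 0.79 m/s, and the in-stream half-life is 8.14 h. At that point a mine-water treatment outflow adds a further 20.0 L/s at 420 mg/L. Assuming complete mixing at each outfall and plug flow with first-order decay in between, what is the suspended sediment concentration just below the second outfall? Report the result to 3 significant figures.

Conservation of mass: C = (490.0·11.00 + 53.40·410.0) / 543.4 = 27280/543.4 = 50.21 mg/L; combined flow 543.4 L/s.
Travel time t = 37.6·1000 / 0.79 = 47590 s = 13.22 h.
Half-life 8.14 h → k = ln 2 / 8.14 = 0.08515 h⁻¹ = 2.044 d⁻¹.
Decay over the reach: 50.21·exp(−kt) = 50.21·0.3244 = 16.29 mg/L.
At the second outfall, C = (543.4·16.29 + 20.00·420.0) / (543.4 + 20.00) = 30.62 mg/L.

30.6 mg/L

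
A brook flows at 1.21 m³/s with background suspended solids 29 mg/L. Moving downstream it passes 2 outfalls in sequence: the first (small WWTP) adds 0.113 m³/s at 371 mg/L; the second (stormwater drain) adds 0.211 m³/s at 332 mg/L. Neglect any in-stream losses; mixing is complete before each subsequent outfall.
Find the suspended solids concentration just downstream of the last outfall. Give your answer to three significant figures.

Outfall 1: combined Q = 1.323 m³/s; C = (1.210·29.00 + 0.1130·371.0)/1.323 = 58.21 mg/L.
Outfall 2: combined Q = 1.534 m³/s; C = (1.323·58.21 + 0.2110·332.0)/1.534 = 95.87 mg/L.

95.9 mg/L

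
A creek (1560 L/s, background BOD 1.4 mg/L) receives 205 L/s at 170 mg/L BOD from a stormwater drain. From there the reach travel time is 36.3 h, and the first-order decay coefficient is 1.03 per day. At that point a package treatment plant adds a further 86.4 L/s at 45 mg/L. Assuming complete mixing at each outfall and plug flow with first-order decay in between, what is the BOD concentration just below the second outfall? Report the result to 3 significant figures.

Conservation of mass: C = (1560·1.400 + 205.0·170.0) / 1765 = 37030/1765 = 20.98 mg/L; combined flow 1765 L/s.
Applying C = C₀e^(−kt): 20.98 × 0.2106 = 4.419 mg/L.
At the second outfall, C = (1765·4.419 + 86.40·45.00) / (1765 + 86.40) = 6.312 mg/L.

6.31 mg/L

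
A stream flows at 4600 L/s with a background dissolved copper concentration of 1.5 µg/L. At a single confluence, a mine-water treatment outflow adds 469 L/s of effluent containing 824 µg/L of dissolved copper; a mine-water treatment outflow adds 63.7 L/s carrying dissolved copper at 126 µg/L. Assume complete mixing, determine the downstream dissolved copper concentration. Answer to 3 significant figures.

Flow-weighted average: C = (4600·1.500 + 469.0·824.0 + 63.70·126.0) / 5133 = 401400/5133 = 78.20 µg/L.

78.2 µg/L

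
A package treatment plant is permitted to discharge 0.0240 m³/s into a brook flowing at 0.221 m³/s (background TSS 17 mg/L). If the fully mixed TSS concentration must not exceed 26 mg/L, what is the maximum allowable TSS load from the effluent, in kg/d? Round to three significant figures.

226 kg/d

Mass balance at the limit: 0.2210·17.00 + 0.02400·Cₑ = 0.2450·26 → Cₑ = 108.9 mg/L.
Load = 0.02400 m³/s × 108.9 g/m³ × 86 400 s/d = 225.8 kg/d.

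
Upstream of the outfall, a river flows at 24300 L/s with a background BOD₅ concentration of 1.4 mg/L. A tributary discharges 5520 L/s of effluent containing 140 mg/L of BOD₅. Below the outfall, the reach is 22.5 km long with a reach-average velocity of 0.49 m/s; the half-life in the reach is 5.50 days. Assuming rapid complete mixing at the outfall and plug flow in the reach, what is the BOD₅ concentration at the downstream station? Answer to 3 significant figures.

25.3 mg/L

Mass balance: C = (24300·1.400 + 5520·140.0) / 29820 = 806800/29820 = 27.06 mg/L.
Travel time t = 22.5·1000 / 0.49 = 45920 s = 12.76 h.
Half-life 5.50 d → k = ln 2 / 5.50 = 0.1260 d⁻¹.
First-order decay: C = 27.06·exp(−k·t) = 27.06·0.9352 = 25.30 mg/L.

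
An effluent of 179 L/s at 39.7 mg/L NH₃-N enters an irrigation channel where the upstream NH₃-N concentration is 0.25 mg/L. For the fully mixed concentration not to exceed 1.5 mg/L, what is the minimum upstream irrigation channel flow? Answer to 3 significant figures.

Set C_mix = 1.5: (Q·0.2500 + 179.0·39.70) / (Q + 179.0) = 1.5
→ Q = 179.0·(39.70 − 1.5)/(1.5 − 0.2500) = 5470 L/s.

5470 L/s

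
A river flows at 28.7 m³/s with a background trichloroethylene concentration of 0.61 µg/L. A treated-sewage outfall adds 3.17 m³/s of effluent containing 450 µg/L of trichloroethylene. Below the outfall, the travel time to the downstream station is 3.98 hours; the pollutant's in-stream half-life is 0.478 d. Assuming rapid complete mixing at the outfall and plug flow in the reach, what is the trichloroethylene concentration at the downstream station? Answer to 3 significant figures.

Mixed concentration C = ΣQC/ΣQ = (28.70·0.6100 + 3.170·450.0) / 31.87 = 1444/31.87 = 45.31 µg/L.
Half-life 0.478 d → k = ln 2 / 0.478 = 1.450 d⁻¹.
Decay over the reach: 45.31·exp(−kt) = 45.31·0.7863 = 35.62 µg/L.

35.6 µg/L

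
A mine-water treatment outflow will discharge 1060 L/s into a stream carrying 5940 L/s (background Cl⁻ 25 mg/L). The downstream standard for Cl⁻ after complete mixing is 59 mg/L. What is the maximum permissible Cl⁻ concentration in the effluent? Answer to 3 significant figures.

At the limit, (Qr·Cr + Qe·Cₑ)/(Qr + Qe) = 59:
Cₑ = (7000·59 − 5940·25.00) / 1060 = 249.5 mg/L.

250 mg/L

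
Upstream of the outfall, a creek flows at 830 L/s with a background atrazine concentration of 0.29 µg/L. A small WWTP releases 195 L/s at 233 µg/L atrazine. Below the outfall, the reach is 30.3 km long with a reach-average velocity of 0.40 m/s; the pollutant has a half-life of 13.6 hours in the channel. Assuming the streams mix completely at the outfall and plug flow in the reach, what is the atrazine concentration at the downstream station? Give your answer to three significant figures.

Mixed concentration C = ΣQC/ΣQ = (830.0·0.2900 + 195.0·233.0) / 1025 = 45680/1025 = 44.56 µg/L.
Travel time t = 30.3·1000 / 0.40 = 75750 s = 21.04 h.
Half-life 13.6 h → k = ln 2 / 13.6 = 0.05097 h⁻¹ = 1.223 d⁻¹.
First-order decay: C = 44.56·exp(−k·t) = 44.56·0.3422 = 15.25 µg/L.

15.2 µg/L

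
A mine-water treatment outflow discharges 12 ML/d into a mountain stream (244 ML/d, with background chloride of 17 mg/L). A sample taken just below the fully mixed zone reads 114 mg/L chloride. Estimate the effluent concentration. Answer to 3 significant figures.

2090 mg/L

Mass balance: 244.0·17.00 + 12.00·Cₑ = 256.0·114.0
→ Cₑ = (256.0·114.0 − 244.0·17.00) / 12.00 = 2086 mg/L.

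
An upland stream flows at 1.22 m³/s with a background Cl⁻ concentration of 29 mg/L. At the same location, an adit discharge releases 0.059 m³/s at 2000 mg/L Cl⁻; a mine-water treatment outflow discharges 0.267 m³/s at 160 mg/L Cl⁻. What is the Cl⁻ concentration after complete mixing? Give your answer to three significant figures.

Conservation of mass: C = (1.220·29.00 + 0.05900·2000 + 0.2670·160.0) / 1.546 = 196.1/1.546 = 126.8 mg/L.

127 mg/L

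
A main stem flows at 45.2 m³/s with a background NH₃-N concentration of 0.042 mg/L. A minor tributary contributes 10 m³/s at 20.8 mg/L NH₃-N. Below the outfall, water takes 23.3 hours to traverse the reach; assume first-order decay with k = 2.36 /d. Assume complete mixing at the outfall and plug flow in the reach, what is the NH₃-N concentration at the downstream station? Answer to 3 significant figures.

Flow-weighted average: C = (45.20·0.04200 + 10.00·20.80) / 55.20 = 209.9/55.20 = 3.803 mg/L.
Applying C = C₀e^(−kt): 3.803 × 0.1011 = 0.3846 mg/L.

0.385 mg/L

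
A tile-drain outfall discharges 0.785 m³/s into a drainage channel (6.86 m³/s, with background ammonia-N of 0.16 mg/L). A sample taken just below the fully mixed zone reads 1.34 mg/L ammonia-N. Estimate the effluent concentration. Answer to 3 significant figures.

11.7 mg/L

Mass balance: 6.860·0.1600 + 0.7850·Cₑ = 7.645·1.340
→ Cₑ = (7.645·1.340 − 6.860·0.1600) / 0.7850 = 11.65 mg/L.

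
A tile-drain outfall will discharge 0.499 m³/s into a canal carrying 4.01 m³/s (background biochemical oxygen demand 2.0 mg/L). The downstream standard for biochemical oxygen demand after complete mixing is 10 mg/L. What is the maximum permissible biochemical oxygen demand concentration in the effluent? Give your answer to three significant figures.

74.3 mg/L

At the limit, (Qr·Cr + Qe·Cₑ)/(Qr + Qe) = 10:
Cₑ = (4.509·10 − 4.010·2.000) / 0.4990 = 74.29 mg/L.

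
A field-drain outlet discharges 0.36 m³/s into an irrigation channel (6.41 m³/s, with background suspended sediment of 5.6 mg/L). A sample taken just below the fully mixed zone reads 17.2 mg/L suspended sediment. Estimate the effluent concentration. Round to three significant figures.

224 mg/L

Mass balance: 6.410·5.600 + 0.3600·Cₑ = 6.770·17.20
→ Cₑ = (6.770·17.20 − 6.410·5.600) / 0.3600 = 223.7 mg/L.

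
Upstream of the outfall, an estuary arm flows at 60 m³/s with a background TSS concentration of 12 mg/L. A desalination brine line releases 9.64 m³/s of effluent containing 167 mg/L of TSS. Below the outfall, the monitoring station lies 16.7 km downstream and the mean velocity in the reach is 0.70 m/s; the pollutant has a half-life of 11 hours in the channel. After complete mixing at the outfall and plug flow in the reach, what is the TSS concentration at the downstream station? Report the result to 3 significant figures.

22.0 mg/L

Conservation of mass: C = (60.00·12.00 + 9.640·167.0) / 69.64 = 2330/69.64 = 33.46 mg/L.
Travel time t = 16.7·1000 / 0.70 = 23860 s = 6.627 h.
Half-life 11 h → k = ln 2 / 11 = 0.06301 h⁻¹ = 1.512 d⁻¹.
Decay over the reach: 33.46·exp(−kt) = 33.46·0.6586 = 22.04 mg/L.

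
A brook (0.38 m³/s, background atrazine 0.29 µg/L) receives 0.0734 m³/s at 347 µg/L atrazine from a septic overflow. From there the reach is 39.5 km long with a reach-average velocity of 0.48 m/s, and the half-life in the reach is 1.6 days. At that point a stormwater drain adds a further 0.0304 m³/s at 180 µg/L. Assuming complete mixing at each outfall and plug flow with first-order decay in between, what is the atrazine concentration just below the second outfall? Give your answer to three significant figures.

46.3 µg/L

Mixed concentration C = ΣQC/ΣQ = (0.3800·0.2900 + 0.07340·347.0) / 0.4534 = 25.58/0.4534 = 56.42 µg/L; combined flow 0.4534 m³/s.
Travel time t = 39.5·1000 / 0.48 = 82290 s = 22.86 h.
Half-life 1.6 d → k = ln 2 / 1.6 = 0.4332 d⁻¹.
First-order decay: C = 56.42·exp(−k·t) = 56.42·0.6619 = 37.34 µg/L.
Second outfall: C = (0.4534·37.34 + 0.03040·180.0)/0.4838 = 46.31 µg/L.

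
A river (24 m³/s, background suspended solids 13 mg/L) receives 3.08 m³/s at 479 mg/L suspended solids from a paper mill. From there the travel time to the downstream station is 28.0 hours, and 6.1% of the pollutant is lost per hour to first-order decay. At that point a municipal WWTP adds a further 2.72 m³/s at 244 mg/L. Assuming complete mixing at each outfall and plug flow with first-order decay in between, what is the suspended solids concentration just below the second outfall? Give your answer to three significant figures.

After mixing, C = (24.00·13.00 + 3.080·479.0) / 27.08 = 1787/27.08 = 66.00 mg/L; combined flow 27.08 m³/s.
6.1%/h lost → k = −ln(1 − 0.061) = 0.06294 h⁻¹.
First-order decay: C = 66.00·exp(−k·t) = 66.00·0.1716 = 11.33 mg/L.
Second outfall: C = (27.08·11.33 + 2.720·244.0)/29.80 = 32.57 mg/L.

32.6 mg/L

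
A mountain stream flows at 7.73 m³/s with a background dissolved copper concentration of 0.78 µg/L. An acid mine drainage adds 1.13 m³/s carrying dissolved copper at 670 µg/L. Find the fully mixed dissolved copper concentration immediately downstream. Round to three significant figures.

After mixing, C = (7.730·0.7800 + 1.130·670.0) / 8.860 = 763.1/8.860 = 86.13 µg/L.

86.1 µg/L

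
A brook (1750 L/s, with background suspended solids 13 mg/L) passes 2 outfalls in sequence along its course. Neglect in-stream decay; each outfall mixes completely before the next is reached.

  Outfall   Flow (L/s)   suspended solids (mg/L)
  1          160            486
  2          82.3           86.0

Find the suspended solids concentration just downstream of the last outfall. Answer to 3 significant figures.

Below outfall 1: Q → 1910 L/s, C = (1750·13.00 + 160.0·486.0)/1910 = 52.62 mg/L.
Below outfall 2: Q → 1992 L/s, C = (1910·52.62 + 82.30·86.00)/1992 = 54.00 mg/L.

54.0 mg/L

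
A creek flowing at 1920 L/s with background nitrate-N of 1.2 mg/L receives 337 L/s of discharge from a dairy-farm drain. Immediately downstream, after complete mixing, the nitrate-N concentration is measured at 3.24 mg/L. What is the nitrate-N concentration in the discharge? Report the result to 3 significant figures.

Mass balance: 1920·1.200 + 337.0·Cₑ = 2257·3.240
→ Cₑ = (2257·3.240 − 1920·1.200) / 337.0 = 14.86 mg/L.

14.9 mg/L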